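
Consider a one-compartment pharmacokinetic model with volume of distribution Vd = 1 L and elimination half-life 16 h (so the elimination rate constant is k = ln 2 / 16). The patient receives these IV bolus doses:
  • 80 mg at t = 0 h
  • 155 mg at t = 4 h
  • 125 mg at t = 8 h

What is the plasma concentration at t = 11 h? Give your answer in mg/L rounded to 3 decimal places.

k = ln 2 / 16 = 0.04332 per h
Dose 1 (80 mg at t=0 h): 80·exp(−0.04332·11) = 49.674 mg/L
Dose 2 (155 mg at t=4 h): 155·exp(−0.04332·7) = 114.454 mg/L
Dose 3 (125 mg at t=8 h): 125·exp(−0.04332·3) = 109.766 mg/L
C(11) = 49.674 + 114.454 + 109.766 = 273.894 mg/L

273.894 mg/L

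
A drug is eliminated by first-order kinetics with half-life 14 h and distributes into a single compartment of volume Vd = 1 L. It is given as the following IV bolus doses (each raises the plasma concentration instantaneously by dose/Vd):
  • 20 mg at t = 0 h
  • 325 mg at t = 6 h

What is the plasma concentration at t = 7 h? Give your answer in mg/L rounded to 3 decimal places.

k = ln 2 / 14 = 0.04951 per h
Dose 1 (20 mg at t=0 h): 20·exp(−0.04951·7) = 14.142 mg/L
Dose 2 (325 mg at t=6 h): 325·exp(−0.04951·1) = 309.301 mg/L
C(7) = 14.142 + 309.301 = 323.443 mg/L

323.443 mg/L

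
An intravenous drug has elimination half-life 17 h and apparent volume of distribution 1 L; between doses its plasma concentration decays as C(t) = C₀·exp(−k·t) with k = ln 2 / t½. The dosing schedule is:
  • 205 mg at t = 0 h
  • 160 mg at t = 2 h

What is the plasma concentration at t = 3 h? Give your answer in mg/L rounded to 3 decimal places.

k = ln 2 / 17 = 0.04077 per h
Dose 1 (205 mg at t=0 h): 205·exp(−0.04077·3) = 181.397 mg/L
Dose 2 (160 mg at t=2 h): 160·exp(−0.04077·1) = 153.607 mg/L
C(3) = 181.397 + 153.607 = 335.005 mg/L

335.005 mg/L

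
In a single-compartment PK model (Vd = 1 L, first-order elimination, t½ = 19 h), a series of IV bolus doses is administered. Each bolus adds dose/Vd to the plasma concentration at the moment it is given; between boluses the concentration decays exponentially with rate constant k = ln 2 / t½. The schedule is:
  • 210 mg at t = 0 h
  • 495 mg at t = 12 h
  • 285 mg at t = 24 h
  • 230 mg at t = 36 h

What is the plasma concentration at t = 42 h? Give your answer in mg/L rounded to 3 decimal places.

k = ln 2 / 19 = 0.03648 per h
Dose 1 (210 mg at t=0 h): 210·exp(−0.03648·42) = 45.372 mg/L
Dose 2 (495 mg at t=12 h): 495·exp(−0.03648·30) = 165.689 mg/L
Dose 3 (285 mg at t=24 h): 285·exp(−0.03648·18) = 147.795 mg/L
Dose 4 (230 mg at t=36 h): 230·exp(−0.03648·6) = 184.785 mg/L
C(42) = 45.372 + 165.689 + 147.795 + 184.785 = 543.640 mg/L

543.640 mg/L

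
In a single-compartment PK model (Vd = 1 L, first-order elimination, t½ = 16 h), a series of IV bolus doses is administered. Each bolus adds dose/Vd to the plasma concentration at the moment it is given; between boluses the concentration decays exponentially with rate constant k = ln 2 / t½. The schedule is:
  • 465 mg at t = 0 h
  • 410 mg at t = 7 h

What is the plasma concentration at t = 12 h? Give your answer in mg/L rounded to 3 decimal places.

k = ln 2 / 16 = 0.04332 per h
Dose 1 (465 mg at t=0 h): 465·exp(−0.04332·12) = 276.491 mg/L
Dose 2 (410 mg at t=7 h): 410·exp(−0.04332·5) = 330.151 mg/L
C(12) = 276.491 + 330.151 = 606.641 mg/L

606.641 mg/L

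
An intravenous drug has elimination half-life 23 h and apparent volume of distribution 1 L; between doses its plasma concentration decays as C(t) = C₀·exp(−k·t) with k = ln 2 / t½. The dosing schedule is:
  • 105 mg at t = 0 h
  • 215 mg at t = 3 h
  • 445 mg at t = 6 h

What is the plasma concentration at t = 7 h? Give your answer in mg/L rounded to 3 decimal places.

k = ln 2 / 23 = 0.03014 per h
Dose 1 (105 mg at t=0 h): 105·exp(−0.03014·7) = 85.030 mg/L
Dose 2 (215 mg at t=3 h): 215·exp(−0.03014·4) = 190.584 mg/L
Dose 3 (445 mg at t=6 h): 445·exp(−0.03014·1) = 431.789 mg/L
C(7) = 85.030 + 190.584 + 431.789 = 707.403 mg/L

707.403 mg/L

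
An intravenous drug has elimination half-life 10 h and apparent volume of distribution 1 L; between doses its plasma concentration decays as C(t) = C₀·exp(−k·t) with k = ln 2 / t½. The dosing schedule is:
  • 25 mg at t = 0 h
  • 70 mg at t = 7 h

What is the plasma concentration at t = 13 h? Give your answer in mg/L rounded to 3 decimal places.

56.336 mg/L

k = ln 2 / 10 = 0.06931 per h
Dose 1 (25 mg at t=0 h): 25·exp(−0.06931·13) = 10.153 mg/L
Dose 2 (70 mg at t=7 h): 70·exp(−0.06931·6) = 46.183 mg/L
C(13) = 10.153 + 46.183 = 56.336 mg/L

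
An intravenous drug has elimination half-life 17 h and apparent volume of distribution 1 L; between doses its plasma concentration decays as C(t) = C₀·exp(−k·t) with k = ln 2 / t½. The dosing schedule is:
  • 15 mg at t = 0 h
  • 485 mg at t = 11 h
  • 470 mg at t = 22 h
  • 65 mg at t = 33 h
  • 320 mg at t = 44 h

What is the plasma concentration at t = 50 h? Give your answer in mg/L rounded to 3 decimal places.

k = ln 2 / 17 = 0.04077 per h
Dose 1 (15 mg at t=0 h): 15·exp(−0.04077·50) = 1.953 mg/L
Dose 2 (485 mg at t=11 h): 485·exp(−0.04077·39) = 98.888 mg/L
Dose 3 (470 mg at t=22 h): 470·exp(−0.04077·28) = 150.066 mg/L
Dose 4 (65 mg at t=33 h): 65·exp(−0.04077·17) = 32.500 mg/L
Dose 5 (320 mg at t=44 h): 320·exp(−0.04077·6) = 250.556 mg/L
C(50) = 1.953 + 98.888 + 150.066 + 32.500 + 250.556 = 533.963 mg/L

533.963 mg/L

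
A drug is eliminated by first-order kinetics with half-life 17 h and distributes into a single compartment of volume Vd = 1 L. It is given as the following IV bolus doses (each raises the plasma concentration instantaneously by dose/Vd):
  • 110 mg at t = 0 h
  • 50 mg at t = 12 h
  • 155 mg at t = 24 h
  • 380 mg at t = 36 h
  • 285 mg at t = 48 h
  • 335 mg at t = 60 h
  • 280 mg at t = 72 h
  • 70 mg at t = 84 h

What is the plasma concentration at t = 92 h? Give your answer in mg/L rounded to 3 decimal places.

365.583 mg/L

k = ln 2 / 17 = 0.04077 per h
Dose 1 (110 mg at t=0 h): 110·exp(−0.04077·92) = 2.584 mg/L
Dose 2 (50 mg at t=12 h): 50·exp(−0.04077·80) = 1.916 mg/L
Dose 3 (155 mg at t=24 h): 155·exp(−0.04077·68) = 9.688 mg/L
Dose 4 (380 mg at t=36 h): 380·exp(−0.04077·56) = 38.740 mg/L
Dose 5 (285 mg at t=48 h): 285·exp(−0.04077·44) = 47.392 mg/L
Dose 6 (335 mg at t=60 h): 335·exp(−0.04077·32) = 90.866 mg/L
Dose 7 (280 mg at t=72 h): 280·exp(−0.04077·20) = 123.881 mg/L
Dose 8 (70 mg at t=84 h): 70·exp(−0.04077·8) = 50.517 mg/L
C(92) = 2.584 + 1.916 + 9.688 + 38.740 + 47.392 + 90.866 + 123.881 + 50.517 = 365.583 mg/L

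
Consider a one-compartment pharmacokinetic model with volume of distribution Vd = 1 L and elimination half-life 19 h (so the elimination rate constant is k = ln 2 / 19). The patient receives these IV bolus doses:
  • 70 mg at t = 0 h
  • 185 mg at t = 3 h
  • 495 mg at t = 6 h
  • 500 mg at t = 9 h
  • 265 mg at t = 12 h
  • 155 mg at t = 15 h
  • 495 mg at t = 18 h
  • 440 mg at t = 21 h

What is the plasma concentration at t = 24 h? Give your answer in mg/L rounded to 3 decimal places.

k = ln 2 / 19 = 0.03648 per h
Dose 1 (70 mg at t=0 h): 70·exp(−0.03648·24) = 29.164 mg/L
Dose 2 (185 mg at t=3 h): 185·exp(−0.03648·21) = 85.991 mg/L
Dose 3 (495 mg at t=6 h): 495·exp(−0.03648·18) = 256.696 mg/L
Dose 4 (500 mg at t=9 h): 500·exp(−0.03648·15) = 289.278 mg/L
Dose 5 (265 mg at t=12 h): 265·exp(−0.03648·12) = 171.049 mg/L
Dose 6 (155 mg at t=15 h): 155·exp(−0.03648·9) = 111.619 mg/L
Dose 7 (495 mg at t=18 h): 495·exp(−0.03648·6) = 397.689 mg/L
Dose 8 (440 mg at t=21 h): 440·exp(−0.03648·3) = 394.386 mg/L
C(24) = 29.164 + 85.991 + 256.696 + 289.278 + 171.049 + 111.619 + 397.689 + 394.386 = 1735.872 mg/L

1735.872 mg/L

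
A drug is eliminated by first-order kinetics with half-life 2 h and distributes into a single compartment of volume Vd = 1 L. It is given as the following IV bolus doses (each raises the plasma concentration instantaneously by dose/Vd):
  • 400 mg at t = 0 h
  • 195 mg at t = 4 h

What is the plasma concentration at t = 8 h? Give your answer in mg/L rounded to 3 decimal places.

k = ln 2 / 2 = 0.34657 per h
Dose 1 (400 mg at t=0 h): 400·exp(−0.34657·8) = 25.000 mg/L
Dose 2 (195 mg at t=4 h): 195·exp(−0.34657·4) = 48.750 mg/L
C(8) = 25.000 + 48.750 = 73.750 mg/L

73.750 mg/L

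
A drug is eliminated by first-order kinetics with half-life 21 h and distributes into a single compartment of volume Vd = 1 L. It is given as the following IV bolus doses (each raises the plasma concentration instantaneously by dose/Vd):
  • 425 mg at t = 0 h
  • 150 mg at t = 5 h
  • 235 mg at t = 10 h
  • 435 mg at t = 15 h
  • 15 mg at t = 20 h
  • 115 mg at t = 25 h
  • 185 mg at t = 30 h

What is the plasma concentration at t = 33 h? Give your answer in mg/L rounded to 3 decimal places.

k = ln 2 / 21 = 0.03301 per h
Dose 1 (425 mg at t=0 h): 425·exp(−0.03301·33) = 143.002 mg/L
Dose 2 (150 mg at t=5 h): 150·exp(−0.03301·28) = 59.528 mg/L
Dose 3 (235 mg at t=10 h): 235·exp(−0.03301·23) = 109.994 mg/L
Dose 4 (435 mg at t=15 h): 435·exp(−0.03301·18) = 240.139 mg/L
Dose 5 (15 mg at t=20 h): 15·exp(−0.03301·13) = 9.767 mg/L
Dose 6 (115 mg at t=25 h): 115·exp(−0.03301·8) = 88.312 mg/L
Dose 7 (185 mg at t=30 h): 185·exp(−0.03301·3) = 167.559 mg/L
C(33) = 143.002 + 59.528 + 109.994 + 240.139 + 9.767 + 88.312 + 167.559 = 818.300 mg/L

818.300 mg/L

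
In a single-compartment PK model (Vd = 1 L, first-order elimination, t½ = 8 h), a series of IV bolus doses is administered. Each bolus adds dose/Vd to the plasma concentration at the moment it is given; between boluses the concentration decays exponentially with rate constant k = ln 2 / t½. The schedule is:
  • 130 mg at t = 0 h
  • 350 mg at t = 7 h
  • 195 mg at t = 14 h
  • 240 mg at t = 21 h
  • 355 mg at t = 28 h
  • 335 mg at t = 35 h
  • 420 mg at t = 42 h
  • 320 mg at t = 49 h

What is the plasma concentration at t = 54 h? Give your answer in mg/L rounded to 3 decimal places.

k = ln 2 / 8 = 0.08664 per h
Dose 1 (130 mg at t=0 h): 130·exp(−0.08664·54) = 1.208 mg/L
Dose 2 (350 mg at t=7 h): 350·exp(−0.08664·47) = 5.964 mg/L
Dose 3 (195 mg at t=14 h): 195·exp(−0.08664·40) = 6.094 mg/L
Dose 4 (240 mg at t=21 h): 240·exp(−0.08664·33) = 13.755 mg/L
Dose 5 (355 mg at t=28 h): 355·exp(−0.08664·26) = 37.315 mg/L
Dose 6 (335 mg at t=35 h): 335·exp(−0.08664·19) = 64.580 mg/L
Dose 7 (420 mg at t=42 h): 420·exp(−0.08664·12) = 148.492 mg/L
Dose 8 (320 mg at t=49 h): 320·exp(−0.08664·5) = 207.494 mg/L
C(54) = 1.208 + 5.964 + 6.094 + 13.755 + 37.315 + 64.580 + 148.492 + 207.494 = 484.902 mg/L

484.902 mg/L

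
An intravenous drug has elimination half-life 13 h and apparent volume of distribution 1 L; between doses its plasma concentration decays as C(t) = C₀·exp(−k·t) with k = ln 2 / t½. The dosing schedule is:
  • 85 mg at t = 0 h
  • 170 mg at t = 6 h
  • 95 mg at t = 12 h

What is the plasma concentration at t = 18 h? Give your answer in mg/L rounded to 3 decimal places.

k = ln 2 / 13 = 0.05332 per h
Dose 1 (85 mg at t=0 h): 85·exp(−0.05332·18) = 32.554 mg/L
Dose 2 (170 mg at t=6 h): 170·exp(−0.05332·12) = 89.655 mg/L
Dose 3 (95 mg at t=12 h): 95·exp(−0.05332·6) = 68.990 mg/L
C(18) = 32.554 + 89.655 + 68.990 = 191.199 mg/L

191.199 mg/L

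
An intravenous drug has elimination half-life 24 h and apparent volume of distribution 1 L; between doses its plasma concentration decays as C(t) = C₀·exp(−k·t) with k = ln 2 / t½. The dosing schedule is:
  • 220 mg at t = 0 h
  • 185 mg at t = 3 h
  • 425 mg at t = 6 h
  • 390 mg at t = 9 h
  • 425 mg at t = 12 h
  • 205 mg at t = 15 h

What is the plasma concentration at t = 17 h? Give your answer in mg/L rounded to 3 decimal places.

k = ln 2 / 24 = 0.02888 per h
Dose 1 (220 mg at t=0 h): 220·exp(−0.02888·17) = 134.646 mg/L
Dose 2 (185 mg at t=3 h): 185·exp(−0.02888·14) = 123.473 mg/L
Dose 3 (425 mg at t=6 h): 425·exp(−0.02888·11) = 309.326 mg/L
Dose 4 (390 mg at t=9 h): 390·exp(−0.02888·8) = 309.543 mg/L
Dose 5 (425 mg at t=12 h): 425·exp(−0.02888·5) = 367.853 mg/L
Dose 6 (205 mg at t=15 h): 205·exp(−0.02888·2) = 193.494 mg/L
C(17) = 134.646 + 123.473 + 309.326 + 309.543 + 367.853 + 193.494 = 1438.335 mg/L

1438.335 mg/L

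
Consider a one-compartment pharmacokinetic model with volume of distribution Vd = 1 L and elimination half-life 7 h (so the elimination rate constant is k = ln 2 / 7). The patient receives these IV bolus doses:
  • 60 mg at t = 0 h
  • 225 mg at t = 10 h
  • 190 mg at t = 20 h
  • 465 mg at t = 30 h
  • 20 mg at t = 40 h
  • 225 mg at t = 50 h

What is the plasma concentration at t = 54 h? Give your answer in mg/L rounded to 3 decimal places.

209.326 mg/L

k = ln 2 / 7 = 0.09902 per h
Dose 1 (60 mg at t=0 h): 60·exp(−0.09902·54) = 0.286 mg/L
Dose 2 (225 mg at t=10 h): 225·exp(−0.09902·44) = 2.884 mg/L
Dose 3 (190 mg at t=20 h): 190·exp(−0.09902·34) = 6.556 mg/L
Dose 4 (465 mg at t=30 h): 465·exp(−0.09902·24) = 43.187 mg/L
Dose 5 (20 mg at t=40 h): 20·exp(−0.09902·14) = 5.000 mg/L
Dose 6 (225 mg at t=50 h): 225·exp(−0.09902·4) = 151.414 mg/L
C(54) = 0.286 + 2.884 + 6.556 + 43.187 + 5.000 + 151.414 = 209.326 mg/L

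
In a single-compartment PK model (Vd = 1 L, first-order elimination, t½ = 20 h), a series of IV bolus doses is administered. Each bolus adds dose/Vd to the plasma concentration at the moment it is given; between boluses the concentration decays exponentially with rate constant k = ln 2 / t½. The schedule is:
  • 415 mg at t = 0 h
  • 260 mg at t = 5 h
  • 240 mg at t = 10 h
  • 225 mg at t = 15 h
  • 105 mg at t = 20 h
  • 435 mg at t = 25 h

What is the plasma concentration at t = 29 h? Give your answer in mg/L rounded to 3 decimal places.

k = ln 2 / 20 = 0.03466 per h
Dose 1 (415 mg at t=0 h): 415·exp(−0.03466·29) = 151.899 mg/L
Dose 2 (260 mg at t=5 h): 260·exp(−0.03466·24) = 113.172 mg/L
Dose 3 (240 mg at t=10 h): 240·exp(−0.03466·19) = 124.232 mg/L
Dose 4 (225 mg at t=15 h): 225·exp(−0.03466·14) = 138.504 mg/L
Dose 5 (105 mg at t=20 h): 105·exp(−0.03466·9) = 76.864 mg/L
Dose 6 (435 mg at t=25 h): 435·exp(−0.03466·4) = 378.689 mg/L
C(29) = 151.899 + 113.172 + 124.232 + 138.504 + 76.864 + 378.689 = 983.360 mg/L

983.360 mg/L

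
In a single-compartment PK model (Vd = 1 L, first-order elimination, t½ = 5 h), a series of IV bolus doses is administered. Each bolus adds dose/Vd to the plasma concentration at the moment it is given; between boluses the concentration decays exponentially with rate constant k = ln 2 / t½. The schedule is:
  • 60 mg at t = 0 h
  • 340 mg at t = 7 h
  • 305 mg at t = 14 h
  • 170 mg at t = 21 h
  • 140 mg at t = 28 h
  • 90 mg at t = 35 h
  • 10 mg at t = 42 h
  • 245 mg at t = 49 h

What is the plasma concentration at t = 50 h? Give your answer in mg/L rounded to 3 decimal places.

k = ln 2 / 5 = 0.13863 per h
Dose 1 (60 mg at t=0 h): 60·exp(−0.13863·50) = 0.059 mg/L
Dose 2 (340 mg at t=7 h): 340·exp(−0.13863·43) = 0.876 mg/L
Dose 3 (305 mg at t=14 h): 305·exp(−0.13863·36) = 2.074 mg/L
Dose 4 (170 mg at t=21 h): 170·exp(−0.13863·29) = 3.051 mg/L
Dose 5 (140 mg at t=28 h): 140·exp(−0.13863·22) = 6.631 mg/L
Dose 6 (90 mg at t=35 h): 90·exp(−0.13863·15) = 11.250 mg/L
Dose 7 (10 mg at t=42 h): 10·exp(−0.13863·8) = 3.299 mg/L
Dose 8 (245 mg at t=49 h): 245·exp(−0.13863·1) = 213.285 mg/L
C(50) = 0.059 + 0.876 + 2.074 + 3.051 + 6.631 + 11.250 + 3.299 + 213.285 = 240.525 mg/L

240.525 mg/L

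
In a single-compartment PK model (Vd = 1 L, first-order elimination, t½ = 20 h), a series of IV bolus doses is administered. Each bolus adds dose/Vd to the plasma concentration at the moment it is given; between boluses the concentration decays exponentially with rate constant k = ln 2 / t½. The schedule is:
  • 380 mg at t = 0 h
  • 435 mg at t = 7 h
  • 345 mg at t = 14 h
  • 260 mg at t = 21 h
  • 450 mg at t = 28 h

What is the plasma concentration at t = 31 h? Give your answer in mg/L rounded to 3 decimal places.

k = ln 2 / 20 = 0.03466 per h
Dose 1 (380 mg at t=0 h): 380·exp(−0.03466·31) = 129.774 mg/L
Dose 2 (435 mg at t=7 h): 435·exp(−0.03466·24) = 189.345 mg/L
Dose 3 (345 mg at t=14 h): 345·exp(−0.03466·17) = 191.401 mg/L
Dose 4 (260 mg at t=21 h): 260·exp(−0.03466·10) = 183.848 mg/L
Dose 5 (450 mg at t=28 h): 450·exp(−0.03466·3) = 405.563 mg/L
C(31) = 129.774 + 189.345 + 191.401 + 183.848 + 405.563 = 1099.930 mg/L

1099.930 mg/L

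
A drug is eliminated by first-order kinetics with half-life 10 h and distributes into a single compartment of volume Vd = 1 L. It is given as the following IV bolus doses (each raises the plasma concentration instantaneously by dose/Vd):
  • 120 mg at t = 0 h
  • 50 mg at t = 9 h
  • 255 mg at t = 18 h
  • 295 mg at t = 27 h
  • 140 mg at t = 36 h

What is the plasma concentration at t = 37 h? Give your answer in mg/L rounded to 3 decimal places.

k = ln 2 / 10 = 0.06931 per h
Dose 1 (120 mg at t=0 h): 120·exp(−0.06931·37) = 9.234 mg/L
Dose 2 (50 mg at t=9 h): 50·exp(−0.06931·28) = 7.179 mg/L
Dose 3 (255 mg at t=18 h): 255·exp(−0.06931·19) = 68.326 mg/L
Dose 4 (295 mg at t=27 h): 295·exp(−0.06931·10) = 147.500 mg/L
Dose 5 (140 mg at t=36 h): 140·exp(−0.06931·1) = 130.625 mg/L
C(37) = 9.234 + 7.179 + 68.326 + 147.500 + 130.625 = 362.863 mg/L

362.863 mg/L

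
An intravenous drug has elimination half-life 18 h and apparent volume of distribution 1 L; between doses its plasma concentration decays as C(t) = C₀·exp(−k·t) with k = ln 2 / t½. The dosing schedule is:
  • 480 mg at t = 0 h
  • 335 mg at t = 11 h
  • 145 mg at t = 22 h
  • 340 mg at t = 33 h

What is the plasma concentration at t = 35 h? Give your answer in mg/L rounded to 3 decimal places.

660.347 mg/L

k = ln 2 / 18 = 0.03851 per h
Dose 1 (480 mg at t=0 h): 480·exp(−0.03851·35) = 124.711 mg/L
Dose 2 (335 mg at t=11 h): 335·exp(−0.03851·24) = 132.945 mg/L
Dose 3 (145 mg at t=22 h): 145·exp(−0.03851·13) = 87.894 mg/L
Dose 4 (340 mg at t=33 h): 340·exp(−0.03851·2) = 314.797 mg/L
C(35) = 124.711 + 132.945 + 87.894 + 314.797 = 660.347 mg/L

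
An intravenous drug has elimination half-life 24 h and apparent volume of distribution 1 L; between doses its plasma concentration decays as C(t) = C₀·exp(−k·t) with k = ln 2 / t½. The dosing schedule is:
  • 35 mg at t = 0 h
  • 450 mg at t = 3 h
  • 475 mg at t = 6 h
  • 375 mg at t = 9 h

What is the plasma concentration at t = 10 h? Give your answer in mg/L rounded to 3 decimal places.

1181.353 mg/L

k = ln 2 / 24 = 0.02888 per h
Dose 1 (35 mg at t=0 h): 35·exp(−0.02888·10) = 26.220 mg/L
Dose 2 (450 mg at t=3 h): 450·exp(−0.02888·7) = 367.631 mg/L
Dose 3 (475 mg at t=6 h): 475·exp(−0.02888·4) = 423.177 mg/L
Dose 4 (375 mg at t=9 h): 375·exp(−0.02888·1) = 364.324 mg/L
C(10) = 26.220 + 367.631 + 423.177 + 364.324 = 1181.353 mg/L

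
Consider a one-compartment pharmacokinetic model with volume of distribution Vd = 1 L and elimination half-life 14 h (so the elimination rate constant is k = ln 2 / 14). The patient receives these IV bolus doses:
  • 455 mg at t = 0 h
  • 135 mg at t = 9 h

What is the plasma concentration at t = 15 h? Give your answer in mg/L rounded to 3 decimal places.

316.815 mg/L

k = ln 2 / 14 = 0.04951 per h
Dose 1 (455 mg at t=0 h): 455·exp(−0.04951·15) = 216.511 mg/L
Dose 2 (135 mg at t=9 h): 135·exp(−0.04951·6) = 100.305 mg/L
C(15) = 216.511 + 100.305 = 316.815 mg/L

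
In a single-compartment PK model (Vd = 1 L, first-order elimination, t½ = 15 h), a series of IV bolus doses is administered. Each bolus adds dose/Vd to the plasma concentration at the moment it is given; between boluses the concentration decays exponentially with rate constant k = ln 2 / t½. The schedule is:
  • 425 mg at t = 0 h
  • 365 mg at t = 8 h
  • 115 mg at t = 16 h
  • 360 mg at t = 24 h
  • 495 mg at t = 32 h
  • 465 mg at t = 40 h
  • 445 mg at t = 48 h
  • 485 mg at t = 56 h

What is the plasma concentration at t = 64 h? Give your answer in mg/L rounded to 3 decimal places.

k = ln 2 / 15 = 0.04621 per h
Dose 1 (425 mg at t=0 h): 425·exp(−0.04621·64) = 22.080 mg/L
Dose 2 (365 mg at t=8 h): 365·exp(−0.04621·56) = 27.444 mg/L
Dose 3 (115 mg at t=16 h): 115·exp(−0.04621·48) = 12.514 mg/L
Dose 4 (360 mg at t=24 h): 360·exp(−0.04621·40) = 56.696 mg/L
Dose 5 (495 mg at t=32 h): 495·exp(−0.04621·32) = 112.826 mg/L
Dose 6 (465 mg at t=40 h): 465·exp(−0.04621·24) = 153.393 mg/L
Dose 7 (445 mg at t=48 h): 445·exp(−0.04621·16) = 212.452 mg/L
Dose 8 (485 mg at t=56 h): 485·exp(−0.04621·8) = 335.114 mg/L
C(64) = 22.080 + 27.444 + 12.514 + 56.696 + 112.826 + 153.393 + 212.452 + 335.114 = 932.519 mg/L

932.519 mg/L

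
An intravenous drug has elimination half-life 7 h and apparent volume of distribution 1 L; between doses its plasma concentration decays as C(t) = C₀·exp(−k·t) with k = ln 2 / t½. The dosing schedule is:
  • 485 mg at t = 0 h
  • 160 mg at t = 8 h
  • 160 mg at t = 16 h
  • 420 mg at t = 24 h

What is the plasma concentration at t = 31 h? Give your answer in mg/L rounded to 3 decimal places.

k = ln 2 / 7 = 0.09902 per h
Dose 1 (485 mg at t=0 h): 485·exp(−0.09902·31) = 22.522 mg/L
Dose 2 (160 mg at t=8 h): 160·exp(−0.09902·23) = 16.407 mg/L
Dose 3 (160 mg at t=16 h): 160·exp(−0.09902·15) = 36.229 mg/L
Dose 4 (420 mg at t=24 h): 420·exp(−0.09902·7) = 210.000 mg/L
C(31) = 22.522 + 16.407 + 36.229 + 210.000 = 285.158 mg/L

285.158 mg/L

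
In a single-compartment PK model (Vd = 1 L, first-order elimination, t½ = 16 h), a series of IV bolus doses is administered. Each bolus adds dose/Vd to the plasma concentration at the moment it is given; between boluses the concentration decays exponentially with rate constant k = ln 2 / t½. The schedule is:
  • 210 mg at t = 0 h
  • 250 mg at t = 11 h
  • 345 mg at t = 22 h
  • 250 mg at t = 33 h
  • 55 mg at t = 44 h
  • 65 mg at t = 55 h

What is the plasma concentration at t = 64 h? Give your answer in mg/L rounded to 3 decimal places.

226.620 mg/L

k = ln 2 / 16 = 0.04332 per h
Dose 1 (210 mg at t=0 h): 210·exp(−0.04332·64) = 13.125 mg/L
Dose 2 (250 mg at t=11 h): 250·exp(−0.04332·53) = 25.164 mg/L
Dose 3 (345 mg at t=22 h): 345·exp(−0.04332·42) = 55.926 mg/L
Dose 4 (250 mg at t=33 h): 250·exp(−0.04332·31) = 65.267 mg/L
Dose 5 (55 mg at t=44 h): 55·exp(−0.04332·20) = 23.125 mg/L
Dose 6 (65 mg at t=55 h): 65·exp(−0.04332·9) = 44.013 mg/L
C(64) = 13.125 + 25.164 + 55.926 + 65.267 + 23.125 + 44.013 = 226.620 mg/L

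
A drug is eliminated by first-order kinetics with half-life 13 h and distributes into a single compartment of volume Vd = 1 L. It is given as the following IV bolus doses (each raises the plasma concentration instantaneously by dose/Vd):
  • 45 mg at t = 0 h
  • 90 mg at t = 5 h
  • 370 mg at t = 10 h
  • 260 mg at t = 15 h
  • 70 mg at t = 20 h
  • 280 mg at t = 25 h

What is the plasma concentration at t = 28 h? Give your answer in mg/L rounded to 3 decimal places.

592.525 mg/L

k = ln 2 / 13 = 0.05332 per h
Dose 1 (45 mg at t=0 h): 45·exp(−0.05332·28) = 10.112 mg/L
Dose 2 (90 mg at t=5 h): 90·exp(−0.05332·23) = 26.403 mg/L
Dose 3 (370 mg at t=10 h): 370·exp(−0.05332·18) = 141.707 mg/L
Dose 4 (260 mg at t=15 h): 260·exp(−0.05332·13) = 130.000 mg/L
Dose 5 (70 mg at t=20 h): 70·exp(−0.05332·8) = 45.693 mg/L
Dose 6 (280 mg at t=25 h): 280·exp(−0.05332·3) = 238.611 mg/L
C(28) = 10.112 + 26.403 + 141.707 + 130.000 + 45.693 + 238.611 = 592.525 mg/L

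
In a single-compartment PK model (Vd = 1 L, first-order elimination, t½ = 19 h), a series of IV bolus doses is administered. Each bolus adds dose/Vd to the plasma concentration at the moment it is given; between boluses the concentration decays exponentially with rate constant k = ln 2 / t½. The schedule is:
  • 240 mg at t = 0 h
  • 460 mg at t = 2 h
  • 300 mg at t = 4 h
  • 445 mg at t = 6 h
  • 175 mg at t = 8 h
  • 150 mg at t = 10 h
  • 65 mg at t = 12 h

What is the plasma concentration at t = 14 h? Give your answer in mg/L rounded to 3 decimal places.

k = ln 2 / 19 = 0.03648 per h
Dose 1 (240 mg at t=0 h): 240·exp(−0.03648·14) = 144.012 mg/L
Dose 2 (460 mg at t=2 h): 460·exp(−0.03648·12) = 296.916 mg/L
Dose 3 (300 mg at t=4 h): 300·exp(−0.03648·10) = 208.298 mg/L
Dose 4 (445 mg at t=6 h): 445·exp(−0.03648·8) = 332.361 mg/L
Dose 5 (175 mg at t=8 h): 175·exp(−0.03648·6) = 140.597 mg/L
Dose 6 (150 mg at t=10 h): 150·exp(−0.03648·4) = 129.633 mg/L
Dose 7 (65 mg at t=12 h): 65·exp(−0.03648·2) = 60.426 mg/L
C(14) = 144.012 + 296.916 + 208.298 + 332.361 + 140.597 + 129.633 + 60.426 = 1312.244 mg/L

1312.244 mg/L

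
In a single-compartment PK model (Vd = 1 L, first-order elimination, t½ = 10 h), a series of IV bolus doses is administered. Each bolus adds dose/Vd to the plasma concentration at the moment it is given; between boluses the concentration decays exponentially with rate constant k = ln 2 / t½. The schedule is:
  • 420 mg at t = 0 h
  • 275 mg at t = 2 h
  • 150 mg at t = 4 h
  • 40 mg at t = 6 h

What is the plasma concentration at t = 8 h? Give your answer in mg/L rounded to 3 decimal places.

k = ln 2 / 10 = 0.06931 per h
Dose 1 (420 mg at t=0 h): 420·exp(−0.06931·8) = 241.227 mg/L
Dose 2 (275 mg at t=2 h): 275·exp(−0.06931·6) = 181.432 mg/L
Dose 3 (150 mg at t=4 h): 150·exp(−0.06931·4) = 113.679 mg/L
Dose 4 (40 mg at t=6 h): 40·exp(−0.06931·2) = 34.822 mg/L
C(8) = 241.227 + 181.432 + 113.679 + 34.822 = 571.160 mg/L

571.160 mg/L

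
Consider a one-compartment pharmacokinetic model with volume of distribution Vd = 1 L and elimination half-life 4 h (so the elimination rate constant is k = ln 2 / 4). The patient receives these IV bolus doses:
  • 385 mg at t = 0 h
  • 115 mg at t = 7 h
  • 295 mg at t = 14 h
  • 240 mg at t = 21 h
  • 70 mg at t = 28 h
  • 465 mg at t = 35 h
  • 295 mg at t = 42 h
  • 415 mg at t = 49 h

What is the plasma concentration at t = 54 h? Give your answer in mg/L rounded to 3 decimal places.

k = ln 2 / 4 = 0.17329 per h
Dose 1 (385 mg at t=0 h): 385·exp(−0.17329·54) = 0.033 mg/L
Dose 2 (115 mg at t=7 h): 115·exp(−0.17329·47) = 0.033 mg/L
Dose 3 (295 mg at t=14 h): 295·exp(−0.17329·40) = 0.288 mg/L
Dose 4 (240 mg at t=21 h): 240·exp(−0.17329·33) = 0.788 mg/L
Dose 5 (70 mg at t=28 h): 70·exp(−0.17329·26) = 0.773 mg/L
Dose 6 (465 mg at t=35 h): 465·exp(−0.17329·19) = 17.281 mg/L
Dose 7 (295 mg at t=42 h): 295·exp(−0.17329·12) = 36.875 mg/L
Dose 8 (415 mg at t=49 h): 415·exp(−0.17329·5) = 174.486 mg/L
C(54) = 0.033 + 0.033 + 0.288 + 0.788 + 0.773 + 17.281 + 36.875 + 174.486 = 230.558 mg/L

230.558 mg/L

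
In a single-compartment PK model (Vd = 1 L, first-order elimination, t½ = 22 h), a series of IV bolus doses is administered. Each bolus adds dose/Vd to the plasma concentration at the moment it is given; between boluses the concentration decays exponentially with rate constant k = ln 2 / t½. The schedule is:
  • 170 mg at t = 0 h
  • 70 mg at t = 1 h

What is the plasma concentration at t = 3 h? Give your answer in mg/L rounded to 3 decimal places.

220.393 mg/L

k = ln 2 / 22 = 0.03151 per h
Dose 1 (170 mg at t=0 h): 170·exp(−0.03151·3) = 154.668 mg/L
Dose 2 (70 mg at t=1 h): 70·exp(−0.03151·2) = 65.725 mg/L
C(3) = 154.668 + 65.725 = 220.393 mg/L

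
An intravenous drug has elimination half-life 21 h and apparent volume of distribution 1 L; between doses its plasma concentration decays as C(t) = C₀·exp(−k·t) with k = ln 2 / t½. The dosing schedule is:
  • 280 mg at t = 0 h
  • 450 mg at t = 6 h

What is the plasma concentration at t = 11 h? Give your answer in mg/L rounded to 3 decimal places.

k = ln 2 / 21 = 0.03301 per h
Dose 1 (280 mg at t=0 h): 280·exp(−0.03301·11) = 194.749 mg/L
Dose 2 (450 mg at t=6 h): 450·exp(−0.03301·5) = 381.539 mg/L
C(11) = 194.749 + 381.539 = 576.288 mg/L

576.288 mg/L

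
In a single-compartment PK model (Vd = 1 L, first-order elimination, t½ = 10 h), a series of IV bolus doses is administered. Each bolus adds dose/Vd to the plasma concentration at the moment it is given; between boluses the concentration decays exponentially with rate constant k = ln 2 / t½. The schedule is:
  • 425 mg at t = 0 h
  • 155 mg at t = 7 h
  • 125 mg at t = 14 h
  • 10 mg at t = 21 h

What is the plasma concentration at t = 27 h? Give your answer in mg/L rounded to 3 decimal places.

k = ln 2 / 10 = 0.06931 per h
Dose 1 (425 mg at t=0 h): 425·exp(−0.06931·27) = 65.405 mg/L
Dose 2 (155 mg at t=7 h): 155·exp(−0.06931·20) = 38.750 mg/L
Dose 3 (125 mg at t=14 h): 125·exp(−0.06931·13) = 50.766 mg/L
Dose 4 (10 mg at t=21 h): 10·exp(−0.06931·6) = 6.598 mg/L
C(27) = 65.405 + 38.750 + 50.766 + 6.598 = 161.518 mg/L

161.518 mg/L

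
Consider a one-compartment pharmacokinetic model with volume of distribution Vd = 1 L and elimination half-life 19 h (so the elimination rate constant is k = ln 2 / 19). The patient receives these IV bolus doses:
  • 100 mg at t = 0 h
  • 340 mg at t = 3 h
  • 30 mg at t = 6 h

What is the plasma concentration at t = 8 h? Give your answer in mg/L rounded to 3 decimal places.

385.886 mg/L

k = ln 2 / 19 = 0.03648 per h
Dose 1 (100 mg at t=0 h): 100·exp(−0.03648·8) = 74.688 mg/L
Dose 2 (340 mg at t=3 h): 340·exp(−0.03648·5) = 283.309 mg/L
Dose 3 (30 mg at t=6 h): 30·exp(−0.03648·2) = 27.889 mg/L
C(8) = 74.688 + 283.309 + 27.889 = 385.886 mg/L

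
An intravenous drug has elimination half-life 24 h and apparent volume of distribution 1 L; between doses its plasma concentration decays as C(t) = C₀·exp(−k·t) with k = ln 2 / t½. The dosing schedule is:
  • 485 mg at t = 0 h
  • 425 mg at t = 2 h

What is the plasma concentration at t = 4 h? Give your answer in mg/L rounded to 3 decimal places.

833.232 mg/L

k = ln 2 / 24 = 0.02888 per h
Dose 1 (485 mg at t=0 h): 485·exp(−0.02888·4) = 432.086 mg/L
Dose 2 (425 mg at t=2 h): 425·exp(−0.02888·2) = 401.147 mg/L
C(4) = 432.086 + 401.147 = 833.232 mg/L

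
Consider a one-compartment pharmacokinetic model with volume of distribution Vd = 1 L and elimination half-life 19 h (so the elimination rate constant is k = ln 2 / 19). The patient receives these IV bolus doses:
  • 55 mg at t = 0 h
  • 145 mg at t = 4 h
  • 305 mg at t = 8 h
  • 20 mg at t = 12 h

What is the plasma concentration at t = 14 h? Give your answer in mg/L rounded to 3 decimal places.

397.313 mg/L

k = ln 2 / 19 = 0.03648 per h
Dose 1 (55 mg at t=0 h): 55·exp(−0.03648·14) = 33.003 mg/L
Dose 2 (145 mg at t=4 h): 145·exp(−0.03648·10) = 100.677 mg/L
Dose 3 (305 mg at t=8 h): 305·exp(−0.03648·6) = 245.040 mg/L
Dose 4 (20 mg at t=12 h): 20·exp(−0.03648·2) = 18.593 mg/L
C(14) = 33.003 + 100.677 + 245.040 + 18.593 = 397.313 mg/L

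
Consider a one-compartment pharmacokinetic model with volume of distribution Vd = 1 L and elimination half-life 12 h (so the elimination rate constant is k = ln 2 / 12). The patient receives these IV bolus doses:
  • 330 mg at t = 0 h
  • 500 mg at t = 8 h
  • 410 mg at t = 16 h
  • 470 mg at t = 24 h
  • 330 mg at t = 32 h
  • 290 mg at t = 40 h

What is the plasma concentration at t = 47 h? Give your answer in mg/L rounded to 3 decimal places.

k = ln 2 / 12 = 0.05776 per h
Dose 1 (330 mg at t=0 h): 330·exp(−0.05776·47) = 21.851 mg/L
Dose 2 (500 mg at t=8 h): 500·exp(−0.05776·39) = 52.556 mg/L
Dose 3 (410 mg at t=16 h): 410·exp(−0.05776·31) = 68.411 mg/L
Dose 4 (470 mg at t=24 h): 470·exp(−0.05776·23) = 124.487 mg/L
Dose 5 (330 mg at t=32 h): 330·exp(−0.05776·15) = 138.748 mg/L
Dose 6 (290 mg at t=40 h): 290·exp(−0.05776·7) = 193.552 mg/L
C(47) = 21.851 + 52.556 + 68.411 + 124.487 + 138.748 + 193.552 = 599.605 mg/L

599.605 mg/L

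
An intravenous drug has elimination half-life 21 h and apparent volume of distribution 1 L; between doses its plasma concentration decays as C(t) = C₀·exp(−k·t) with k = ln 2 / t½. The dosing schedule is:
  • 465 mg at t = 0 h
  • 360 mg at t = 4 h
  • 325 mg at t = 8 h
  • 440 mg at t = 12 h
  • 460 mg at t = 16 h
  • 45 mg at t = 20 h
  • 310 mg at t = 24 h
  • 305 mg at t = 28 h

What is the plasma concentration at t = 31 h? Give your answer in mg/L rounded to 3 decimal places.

1535.896 mg/L

k = ln 2 / 21 = 0.03301 per h
Dose 1 (465 mg at t=0 h): 465·exp(−0.03301·31) = 167.138 mg/L
Dose 2 (360 mg at t=4 h): 360·exp(−0.03301·27) = 147.660 mg/L
Dose 3 (325 mg at t=8 h): 325·exp(−0.03301·23) = 152.119 mg/L
Dose 4 (440 mg at t=12 h): 440·exp(−0.03301·19) = 235.013 mg/L
Dose 5 (460 mg at t=16 h): 460·exp(−0.03301·15) = 280.373 mg/L
Dose 6 (45 mg at t=20 h): 45·exp(−0.03301·11) = 31.299 mg/L
Dose 7 (310 mg at t=24 h): 310·exp(−0.03301·7) = 246.047 mg/L
Dose 8 (305 mg at t=28 h): 305·exp(−0.03301·3) = 276.246 mg/L
C(31) = 167.138 + 147.660 + 152.119 + 235.013 + 280.373 + 31.299 + 246.047 + 276.246 = 1535.896 mg/L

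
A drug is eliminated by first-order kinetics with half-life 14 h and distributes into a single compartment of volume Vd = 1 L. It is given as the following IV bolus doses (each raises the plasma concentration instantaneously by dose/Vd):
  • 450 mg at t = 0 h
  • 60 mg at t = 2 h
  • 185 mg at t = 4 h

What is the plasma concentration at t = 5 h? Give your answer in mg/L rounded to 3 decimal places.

579.101 mg/L

k = ln 2 / 14 = 0.04951 per h
Dose 1 (450 mg at t=0 h): 450·exp(−0.04951·5) = 351.319 mg/L
Dose 2 (60 mg at t=2 h): 60·exp(−0.04951·3) = 51.718 mg/L
Dose 3 (185 mg at t=4 h): 185·exp(−0.04951·1) = 176.064 mg/L
C(5) = 351.319 + 51.718 + 176.064 = 579.101 mg/L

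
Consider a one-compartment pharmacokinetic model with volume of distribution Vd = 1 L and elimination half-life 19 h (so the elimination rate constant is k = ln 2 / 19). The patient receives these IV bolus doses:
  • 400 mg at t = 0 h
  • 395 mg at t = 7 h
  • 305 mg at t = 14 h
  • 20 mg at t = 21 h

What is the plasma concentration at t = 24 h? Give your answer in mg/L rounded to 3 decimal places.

k = ln 2 / 19 = 0.03648 per h
Dose 1 (400 mg at t=0 h): 400·exp(−0.03648·24) = 166.652 mg/L
Dose 2 (395 mg at t=7 h): 395·exp(−0.03648·17) = 212.449 mg/L
Dose 3 (305 mg at t=14 h): 305·exp(−0.03648·10) = 211.769 mg/L
Dose 4 (20 mg at t=21 h): 20·exp(−0.03648·3) = 17.927 mg/L
C(24) = 166.652 + 212.449 + 211.769 + 17.927 = 608.797 mg/L

608.797 mg/L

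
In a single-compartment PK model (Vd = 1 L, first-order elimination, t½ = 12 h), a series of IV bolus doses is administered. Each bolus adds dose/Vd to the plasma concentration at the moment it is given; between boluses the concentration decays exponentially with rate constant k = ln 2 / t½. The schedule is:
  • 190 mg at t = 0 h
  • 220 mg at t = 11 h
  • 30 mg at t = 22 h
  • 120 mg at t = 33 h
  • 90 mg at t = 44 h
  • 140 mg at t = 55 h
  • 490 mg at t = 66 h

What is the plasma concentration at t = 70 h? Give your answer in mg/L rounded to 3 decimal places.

k = ln 2 / 12 = 0.05776 per h
Dose 1 (190 mg at t=0 h): 190·exp(−0.05776·70) = 3.332 mg/L
Dose 2 (220 mg at t=11 h): 220·exp(−0.05776·59) = 7.284 mg/L
Dose 3 (30 mg at t=22 h): 30·exp(−0.05776·48) = 1.875 mg/L
Dose 4 (120 mg at t=33 h): 120·exp(−0.05776·37) = 14.158 mg/L
Dose 5 (90 mg at t=44 h): 90·exp(−0.05776·26) = 20.045 mg/L
Dose 6 (140 mg at t=55 h): 140·exp(−0.05776·15) = 58.863 mg/L
Dose 7 (490 mg at t=66 h): 490·exp(−0.05776·4) = 388.913 mg/L
C(70) = 3.332 + 7.284 + 1.875 + 14.158 + 20.045 + 58.863 + 388.913 = 494.470 mg/L

494.470 mg/L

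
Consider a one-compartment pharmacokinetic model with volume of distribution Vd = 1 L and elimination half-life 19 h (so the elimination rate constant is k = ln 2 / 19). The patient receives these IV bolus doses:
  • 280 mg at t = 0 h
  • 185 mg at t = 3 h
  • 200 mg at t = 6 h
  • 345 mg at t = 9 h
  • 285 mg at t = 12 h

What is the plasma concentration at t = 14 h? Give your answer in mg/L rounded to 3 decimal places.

993.660 mg/L

k = ln 2 / 19 = 0.03648 per h
Dose 1 (280 mg at t=0 h): 280·exp(−0.03648·14) = 168.014 mg/L
Dose 2 (185 mg at t=3 h): 185·exp(−0.03648·11) = 123.849 mg/L
Dose 3 (200 mg at t=6 h): 200·exp(−0.03648·8) = 149.376 mg/L
Dose 4 (345 mg at t=9 h): 345·exp(−0.03648·5) = 287.475 mg/L
Dose 5 (285 mg at t=12 h): 285·exp(−0.03648·2) = 264.946 mg/L
C(14) = 168.014 + 123.849 + 149.376 + 287.475 + 264.946 = 993.660 mg/L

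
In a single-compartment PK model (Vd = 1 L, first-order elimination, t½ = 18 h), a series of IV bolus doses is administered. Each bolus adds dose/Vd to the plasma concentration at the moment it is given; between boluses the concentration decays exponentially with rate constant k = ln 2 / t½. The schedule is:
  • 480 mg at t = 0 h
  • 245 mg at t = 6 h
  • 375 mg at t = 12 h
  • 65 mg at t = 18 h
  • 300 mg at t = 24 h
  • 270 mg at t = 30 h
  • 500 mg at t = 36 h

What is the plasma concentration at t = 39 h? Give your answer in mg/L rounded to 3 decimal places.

1141.933 mg/L

k = ln 2 / 18 = 0.03851 per h
Dose 1 (480 mg at t=0 h): 480·exp(−0.03851·39) = 106.908 mg/L
Dose 2 (245 mg at t=6 h): 245·exp(−0.03851·33) = 68.751 mg/L
Dose 3 (375 mg at t=12 h): 375·exp(−0.03851·27) = 132.583 mg/L
Dose 4 (65 mg at t=18 h): 65·exp(−0.03851·21) = 28.954 mg/L
Dose 5 (300 mg at t=24 h): 300·exp(−0.03851·15) = 168.369 mg/L
Dose 6 (270 mg at t=30 h): 270·exp(−0.03851·9) = 190.919 mg/L
Dose 7 (500 mg at t=36 h): 500·exp(−0.03851·3) = 445.449 mg/L
C(39) = 106.908 + 68.751 + 132.583 + 28.954 + 168.369 + 190.919 + 445.449 = 1141.933 mg/L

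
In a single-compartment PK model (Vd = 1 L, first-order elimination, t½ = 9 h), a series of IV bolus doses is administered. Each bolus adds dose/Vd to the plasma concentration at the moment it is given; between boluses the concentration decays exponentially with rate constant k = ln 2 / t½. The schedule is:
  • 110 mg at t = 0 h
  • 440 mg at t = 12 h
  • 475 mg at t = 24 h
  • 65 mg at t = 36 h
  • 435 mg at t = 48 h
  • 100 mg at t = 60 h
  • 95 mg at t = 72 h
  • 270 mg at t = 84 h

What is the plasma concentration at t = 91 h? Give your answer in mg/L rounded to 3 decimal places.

209.284 mg/L

k = ln 2 / 9 = 0.07702 per h
Dose 1 (110 mg at t=0 h): 110·exp(−0.07702·91) = 0.099 mg/L
Dose 2 (440 mg at t=12 h): 440·exp(−0.07702·79) = 1.002 mg/L
Dose 3 (475 mg at t=24 h): 475·exp(−0.07702·67) = 2.727 mg/L
Dose 4 (65 mg at t=36 h): 65·exp(−0.07702·55) = 0.940 mg/L
Dose 5 (435 mg at t=48 h): 435·exp(−0.07702·43) = 15.858 mg/L
Dose 6 (100 mg at t=60 h): 100·exp(−0.07702·31) = 9.186 mg/L
Dose 7 (95 mg at t=72 h): 95·exp(−0.07702·19) = 21.990 mg/L
Dose 8 (270 mg at t=84 h): 270·exp(−0.07702·7) = 157.481 mg/L
C(91) = 0.099 + 1.002 + 2.727 + 0.940 + 15.858 + 9.186 + 21.990 + 157.481 = 209.284 mg/L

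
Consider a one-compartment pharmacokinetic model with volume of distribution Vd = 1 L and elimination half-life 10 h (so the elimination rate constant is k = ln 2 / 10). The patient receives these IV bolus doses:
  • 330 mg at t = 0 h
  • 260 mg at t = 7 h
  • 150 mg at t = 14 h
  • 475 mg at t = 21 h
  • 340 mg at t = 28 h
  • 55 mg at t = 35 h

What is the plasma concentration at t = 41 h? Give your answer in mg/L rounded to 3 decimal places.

k = ln 2 / 10 = 0.06931 per h
Dose 1 (330 mg at t=0 h): 330·exp(−0.06931·41) = 19.244 mg/L
Dose 2 (260 mg at t=7 h): 260·exp(−0.06931·34) = 24.630 mg/L
Dose 3 (150 mg at t=14 h): 150·exp(−0.06931·27) = 23.084 mg/L
Dose 4 (475 mg at t=21 h): 475·exp(−0.06931·20) = 118.750 mg/L
Dose 5 (340 mg at t=28 h): 340·exp(−0.06931·13) = 138.083 mg/L
Dose 6 (55 mg at t=35 h): 55·exp(−0.06931·6) = 36.286 mg/L
C(41) = 19.244 + 24.630 + 23.084 + 118.750 + 138.083 + 36.286 = 360.078 mg/L

360.078 mg/L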